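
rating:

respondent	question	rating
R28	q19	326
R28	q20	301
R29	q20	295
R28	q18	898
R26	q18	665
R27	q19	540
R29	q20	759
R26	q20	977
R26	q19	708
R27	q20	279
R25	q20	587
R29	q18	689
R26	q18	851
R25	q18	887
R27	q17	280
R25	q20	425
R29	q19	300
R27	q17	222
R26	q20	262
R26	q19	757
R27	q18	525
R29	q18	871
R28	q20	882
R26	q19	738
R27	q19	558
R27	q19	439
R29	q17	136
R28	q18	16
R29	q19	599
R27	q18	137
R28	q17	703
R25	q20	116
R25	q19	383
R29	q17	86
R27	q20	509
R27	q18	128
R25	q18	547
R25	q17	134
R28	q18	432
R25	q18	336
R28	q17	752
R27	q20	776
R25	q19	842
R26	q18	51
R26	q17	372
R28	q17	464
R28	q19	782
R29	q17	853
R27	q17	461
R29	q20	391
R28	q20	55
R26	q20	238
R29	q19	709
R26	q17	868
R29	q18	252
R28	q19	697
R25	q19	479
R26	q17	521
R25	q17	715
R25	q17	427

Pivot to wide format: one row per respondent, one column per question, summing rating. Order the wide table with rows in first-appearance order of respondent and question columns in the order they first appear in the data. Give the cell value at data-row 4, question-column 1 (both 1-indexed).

1537

With rows in first-appearance order of respondent, row 4 is respondent=R27. question columns in first-appearance order: q19, q20, q18, q17; column 1 is q19.
Long rows with respondent=R27, question=q19: 540 + 558 + 439 = 1537.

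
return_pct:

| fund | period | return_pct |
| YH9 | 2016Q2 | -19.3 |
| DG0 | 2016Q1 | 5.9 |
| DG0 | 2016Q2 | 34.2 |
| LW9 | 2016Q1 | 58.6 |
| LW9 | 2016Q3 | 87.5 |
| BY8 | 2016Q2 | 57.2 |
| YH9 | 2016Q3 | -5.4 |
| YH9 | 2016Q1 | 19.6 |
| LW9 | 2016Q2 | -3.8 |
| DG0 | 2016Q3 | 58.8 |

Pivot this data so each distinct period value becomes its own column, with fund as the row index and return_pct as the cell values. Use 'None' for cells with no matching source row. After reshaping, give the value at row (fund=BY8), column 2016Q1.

No long-format row has fund=BY8 and period=2016Q1, so the cell is None.

None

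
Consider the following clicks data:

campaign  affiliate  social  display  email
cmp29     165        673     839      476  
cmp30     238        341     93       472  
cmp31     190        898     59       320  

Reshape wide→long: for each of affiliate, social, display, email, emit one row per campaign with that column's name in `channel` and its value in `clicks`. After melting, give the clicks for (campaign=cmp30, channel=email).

Unpivoting turns each (campaign, wide-column) pair into one long row.
The wide cell at row cmp30, column email holds 472, so the long row (cmp30, email) has clicks=472.

472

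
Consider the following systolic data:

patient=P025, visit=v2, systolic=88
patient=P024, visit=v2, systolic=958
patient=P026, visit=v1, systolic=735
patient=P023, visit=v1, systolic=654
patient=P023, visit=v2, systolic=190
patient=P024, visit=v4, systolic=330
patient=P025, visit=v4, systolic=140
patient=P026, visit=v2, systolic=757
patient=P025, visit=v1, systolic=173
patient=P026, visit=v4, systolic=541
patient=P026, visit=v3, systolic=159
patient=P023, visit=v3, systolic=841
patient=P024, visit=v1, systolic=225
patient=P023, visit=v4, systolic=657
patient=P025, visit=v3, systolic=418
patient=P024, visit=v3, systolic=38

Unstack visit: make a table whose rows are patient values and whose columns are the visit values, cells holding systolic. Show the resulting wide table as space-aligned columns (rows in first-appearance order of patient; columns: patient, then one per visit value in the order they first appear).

Columns: patient plus the 4 distinct visit values (v2, v1, v4, v3).
For example, row P025 column v2 takes systolic=88 from the long row (P025, v2).

patient  v2   v1   v4   v3 
P025     88   173  140  418
P024     958  225  330  38 
P026     757  735  541  159
P023     190  654  657  841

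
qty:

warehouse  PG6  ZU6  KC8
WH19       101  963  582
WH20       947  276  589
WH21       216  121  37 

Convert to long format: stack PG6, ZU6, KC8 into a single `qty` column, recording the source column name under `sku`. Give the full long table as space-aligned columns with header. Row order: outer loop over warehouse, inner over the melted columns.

warehouse  sku  qty
WH19       PG6  101
WH19       ZU6  963
WH19       KC8  582
WH20       PG6  947
WH20       ZU6  276
WH20       KC8  589
WH21       PG6  216
WH21       ZU6  121
WH21       KC8  37 

Each (warehouse, column) pair becomes one row: 3 × 3 = 9 rows.
For example, (WH19, PG6) → qty=101.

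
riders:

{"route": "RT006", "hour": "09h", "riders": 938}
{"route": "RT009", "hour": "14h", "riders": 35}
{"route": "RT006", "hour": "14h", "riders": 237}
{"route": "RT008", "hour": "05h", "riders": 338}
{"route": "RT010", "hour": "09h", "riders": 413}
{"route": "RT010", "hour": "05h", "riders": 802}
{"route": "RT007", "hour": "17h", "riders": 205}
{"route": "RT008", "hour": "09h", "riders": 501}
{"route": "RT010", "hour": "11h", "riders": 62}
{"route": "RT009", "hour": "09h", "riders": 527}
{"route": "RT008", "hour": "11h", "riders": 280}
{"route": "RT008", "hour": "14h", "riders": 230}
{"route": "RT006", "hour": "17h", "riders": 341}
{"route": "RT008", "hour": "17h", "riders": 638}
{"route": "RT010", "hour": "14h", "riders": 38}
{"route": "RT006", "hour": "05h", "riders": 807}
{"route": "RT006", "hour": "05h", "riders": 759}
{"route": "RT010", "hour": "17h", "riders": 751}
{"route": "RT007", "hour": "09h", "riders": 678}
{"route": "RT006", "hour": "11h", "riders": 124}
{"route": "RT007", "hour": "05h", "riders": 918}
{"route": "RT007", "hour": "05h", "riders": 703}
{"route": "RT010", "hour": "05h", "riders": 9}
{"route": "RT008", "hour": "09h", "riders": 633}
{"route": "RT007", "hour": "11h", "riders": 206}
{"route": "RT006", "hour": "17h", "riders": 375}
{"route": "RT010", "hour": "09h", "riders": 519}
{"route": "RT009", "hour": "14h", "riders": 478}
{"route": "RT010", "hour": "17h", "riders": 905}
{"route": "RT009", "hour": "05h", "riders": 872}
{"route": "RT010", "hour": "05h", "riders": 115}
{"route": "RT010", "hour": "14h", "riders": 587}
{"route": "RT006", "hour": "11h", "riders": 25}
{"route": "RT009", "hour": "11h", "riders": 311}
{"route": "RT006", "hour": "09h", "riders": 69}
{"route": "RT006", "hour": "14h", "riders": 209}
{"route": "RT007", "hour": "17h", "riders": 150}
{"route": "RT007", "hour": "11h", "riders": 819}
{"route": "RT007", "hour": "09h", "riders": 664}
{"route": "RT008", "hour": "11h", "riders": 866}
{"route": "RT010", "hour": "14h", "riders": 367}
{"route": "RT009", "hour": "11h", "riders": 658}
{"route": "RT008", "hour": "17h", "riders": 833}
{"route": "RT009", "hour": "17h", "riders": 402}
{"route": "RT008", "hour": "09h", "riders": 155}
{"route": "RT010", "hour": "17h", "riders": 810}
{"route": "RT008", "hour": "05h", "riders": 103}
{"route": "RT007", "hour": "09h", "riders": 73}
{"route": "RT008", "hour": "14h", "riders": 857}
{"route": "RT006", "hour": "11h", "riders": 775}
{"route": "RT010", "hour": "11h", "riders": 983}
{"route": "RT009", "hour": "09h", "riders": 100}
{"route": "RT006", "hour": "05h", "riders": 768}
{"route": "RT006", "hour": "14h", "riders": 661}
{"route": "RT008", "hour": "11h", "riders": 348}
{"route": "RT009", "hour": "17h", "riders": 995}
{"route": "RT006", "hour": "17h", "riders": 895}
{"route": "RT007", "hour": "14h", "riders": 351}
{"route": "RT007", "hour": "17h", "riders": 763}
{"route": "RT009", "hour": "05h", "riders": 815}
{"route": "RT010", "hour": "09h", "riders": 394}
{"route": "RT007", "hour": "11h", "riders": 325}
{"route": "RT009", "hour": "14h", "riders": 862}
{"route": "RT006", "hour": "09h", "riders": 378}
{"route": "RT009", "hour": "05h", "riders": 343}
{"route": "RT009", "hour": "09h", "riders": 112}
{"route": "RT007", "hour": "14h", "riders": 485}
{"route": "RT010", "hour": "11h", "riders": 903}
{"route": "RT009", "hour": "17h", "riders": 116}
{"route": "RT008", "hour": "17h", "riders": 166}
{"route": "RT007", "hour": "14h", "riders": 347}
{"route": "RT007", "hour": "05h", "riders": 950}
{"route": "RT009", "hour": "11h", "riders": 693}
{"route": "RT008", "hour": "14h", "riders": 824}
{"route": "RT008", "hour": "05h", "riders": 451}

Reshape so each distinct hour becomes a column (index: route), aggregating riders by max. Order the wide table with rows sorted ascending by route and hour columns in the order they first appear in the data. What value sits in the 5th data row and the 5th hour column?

983

With rows sorted ascending by route, row 5 is route=RT010. hour columns in first-appearance order: 09h, 14h, 05h, 17h, 11h; column 5 is 11h.
Long rows with route=RT010, hour=11h: max(62, 983, 903) = 983.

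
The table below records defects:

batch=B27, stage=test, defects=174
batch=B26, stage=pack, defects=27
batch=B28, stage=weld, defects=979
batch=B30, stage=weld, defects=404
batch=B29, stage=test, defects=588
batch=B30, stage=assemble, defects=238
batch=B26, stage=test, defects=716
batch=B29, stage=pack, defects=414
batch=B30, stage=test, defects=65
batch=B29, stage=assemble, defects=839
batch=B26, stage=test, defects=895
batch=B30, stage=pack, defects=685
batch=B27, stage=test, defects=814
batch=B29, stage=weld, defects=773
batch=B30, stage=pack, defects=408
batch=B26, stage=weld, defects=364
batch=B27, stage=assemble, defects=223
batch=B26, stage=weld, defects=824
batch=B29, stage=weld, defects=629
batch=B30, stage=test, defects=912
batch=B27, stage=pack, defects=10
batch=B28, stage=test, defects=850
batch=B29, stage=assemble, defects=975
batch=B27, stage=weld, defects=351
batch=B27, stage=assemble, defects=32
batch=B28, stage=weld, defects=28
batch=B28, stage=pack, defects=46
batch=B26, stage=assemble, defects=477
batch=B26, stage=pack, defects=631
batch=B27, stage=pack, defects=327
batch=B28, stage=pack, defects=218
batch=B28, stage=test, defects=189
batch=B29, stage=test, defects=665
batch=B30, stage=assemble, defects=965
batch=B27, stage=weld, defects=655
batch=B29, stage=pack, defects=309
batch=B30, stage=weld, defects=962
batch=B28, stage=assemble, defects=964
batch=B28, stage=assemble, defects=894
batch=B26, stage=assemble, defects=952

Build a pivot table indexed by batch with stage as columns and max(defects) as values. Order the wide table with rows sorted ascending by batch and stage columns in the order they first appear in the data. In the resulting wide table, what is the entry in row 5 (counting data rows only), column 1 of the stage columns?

With rows sorted ascending by batch, row 5 is batch=B30. stage columns in first-appearance order: test, pack, weld, assemble; column 1 is test.
Long rows with batch=B30, stage=test: max(65, 912) = 912.

912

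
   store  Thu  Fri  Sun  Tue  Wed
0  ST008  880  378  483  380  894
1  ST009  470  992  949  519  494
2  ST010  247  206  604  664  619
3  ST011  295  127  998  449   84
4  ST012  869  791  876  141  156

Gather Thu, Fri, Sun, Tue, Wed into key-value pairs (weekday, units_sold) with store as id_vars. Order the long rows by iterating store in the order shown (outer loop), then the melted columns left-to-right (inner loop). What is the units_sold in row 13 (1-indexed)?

604

25 rows total (5 × 5). Row 13: index ⌊(13-1)/5⌋ = 2 into store → ST010; (13-1) mod 5 = 2 into the melted columns → Sun.
So row 13 is (ST010, Sun, 604); units_sold = 604.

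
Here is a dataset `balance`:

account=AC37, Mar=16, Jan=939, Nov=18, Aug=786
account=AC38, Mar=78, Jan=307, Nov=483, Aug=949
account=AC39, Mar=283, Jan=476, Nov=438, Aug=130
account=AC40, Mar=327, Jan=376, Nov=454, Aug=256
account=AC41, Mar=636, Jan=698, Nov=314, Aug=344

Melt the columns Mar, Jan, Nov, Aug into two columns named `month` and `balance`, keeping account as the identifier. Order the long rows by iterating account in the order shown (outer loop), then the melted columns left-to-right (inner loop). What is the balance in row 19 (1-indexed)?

314

20 rows total (5 × 4). Row 19: index ⌊(19-1)/4⌋ = 4 into account → AC41; (19-1) mod 4 = 2 into the melted columns → Nov.
So row 19 is (AC41, Nov, 314); balance = 314.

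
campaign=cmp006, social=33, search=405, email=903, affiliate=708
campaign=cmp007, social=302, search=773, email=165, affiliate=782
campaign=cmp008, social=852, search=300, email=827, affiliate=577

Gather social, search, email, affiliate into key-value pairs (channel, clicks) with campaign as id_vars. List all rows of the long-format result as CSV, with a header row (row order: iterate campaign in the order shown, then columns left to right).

Each (campaign, column) pair becomes one row: 3 × 4 = 12 rows.
For example, (cmp006, social) → clicks=33.

campaign,channel,clicks
cmp006,social,33
cmp006,search,405
cmp006,email,903
cmp006,affiliate,708
cmp007,social,302
cmp007,search,773
cmp007,email,165
cmp007,affiliate,782
cmp008,social,852
cmp008,search,300
cmp008,email,827
cmp008,affiliate,577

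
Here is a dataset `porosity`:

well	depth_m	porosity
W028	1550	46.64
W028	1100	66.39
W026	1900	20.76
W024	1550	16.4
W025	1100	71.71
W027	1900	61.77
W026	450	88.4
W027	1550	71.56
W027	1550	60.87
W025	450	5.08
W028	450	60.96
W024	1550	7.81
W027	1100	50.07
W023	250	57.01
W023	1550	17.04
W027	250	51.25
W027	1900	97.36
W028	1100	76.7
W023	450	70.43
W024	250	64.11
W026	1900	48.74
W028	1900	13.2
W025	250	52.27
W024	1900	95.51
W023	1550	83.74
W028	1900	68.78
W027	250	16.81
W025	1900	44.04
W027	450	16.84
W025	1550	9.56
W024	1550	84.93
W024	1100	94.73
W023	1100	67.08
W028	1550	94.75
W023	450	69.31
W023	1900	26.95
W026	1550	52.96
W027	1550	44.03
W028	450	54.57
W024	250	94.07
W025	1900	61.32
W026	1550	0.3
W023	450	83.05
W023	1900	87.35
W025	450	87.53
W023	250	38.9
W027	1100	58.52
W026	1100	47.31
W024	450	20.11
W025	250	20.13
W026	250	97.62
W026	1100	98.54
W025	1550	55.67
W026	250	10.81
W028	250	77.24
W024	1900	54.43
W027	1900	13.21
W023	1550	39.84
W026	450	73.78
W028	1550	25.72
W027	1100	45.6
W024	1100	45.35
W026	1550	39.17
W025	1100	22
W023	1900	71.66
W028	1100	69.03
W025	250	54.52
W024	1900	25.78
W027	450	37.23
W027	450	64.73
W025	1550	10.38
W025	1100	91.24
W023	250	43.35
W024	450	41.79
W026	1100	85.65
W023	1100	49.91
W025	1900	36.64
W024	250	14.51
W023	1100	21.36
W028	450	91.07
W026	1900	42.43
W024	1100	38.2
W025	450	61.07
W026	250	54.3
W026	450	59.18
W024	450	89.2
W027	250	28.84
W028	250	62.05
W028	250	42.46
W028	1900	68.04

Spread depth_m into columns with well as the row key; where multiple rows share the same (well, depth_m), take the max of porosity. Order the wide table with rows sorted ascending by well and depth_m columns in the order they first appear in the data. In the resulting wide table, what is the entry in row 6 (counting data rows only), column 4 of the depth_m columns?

91.07

With rows sorted ascending by well, row 6 is well=W028. depth_m columns in first-appearance order: 1550, 1100, 1900, 450, 250; column 4 is 450.
Long rows with well=W028, depth_m=450: max(60.96, 54.57, 91.07) = 91.07.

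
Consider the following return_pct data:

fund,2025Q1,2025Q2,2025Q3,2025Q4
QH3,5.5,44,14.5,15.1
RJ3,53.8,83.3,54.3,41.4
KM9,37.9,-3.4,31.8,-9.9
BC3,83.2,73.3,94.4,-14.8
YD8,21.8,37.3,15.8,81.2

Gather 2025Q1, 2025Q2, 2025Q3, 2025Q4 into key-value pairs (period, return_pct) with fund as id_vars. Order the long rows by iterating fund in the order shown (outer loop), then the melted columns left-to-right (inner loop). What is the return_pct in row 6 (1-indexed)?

20 rows total (5 × 4). Row 6: index ⌊(6-1)/4⌋ = 1 into fund → RJ3; (6-1) mod 4 = 1 into the melted columns → 2025Q2.
So row 6 is (RJ3, 2025Q2, 83.3); return_pct = 83.3.

83.3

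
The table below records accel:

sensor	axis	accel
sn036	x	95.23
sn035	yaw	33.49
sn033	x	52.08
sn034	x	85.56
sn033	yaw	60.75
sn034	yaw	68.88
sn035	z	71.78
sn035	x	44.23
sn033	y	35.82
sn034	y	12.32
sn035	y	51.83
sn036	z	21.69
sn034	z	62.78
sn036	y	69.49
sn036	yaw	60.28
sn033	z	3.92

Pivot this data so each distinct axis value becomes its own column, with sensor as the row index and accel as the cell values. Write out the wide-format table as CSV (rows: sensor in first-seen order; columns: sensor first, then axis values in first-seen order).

sensor,x,yaw,z,y
sn036,95.23,60.28,21.69,69.49
sn035,44.23,33.49,71.78,51.83
sn033,52.08,60.75,3.92,35.82
sn034,85.56,68.88,62.78,12.32

Columns: sensor plus the 4 distinct axis values (x, yaw, z, y).
For example, row sn036 column x takes accel=95.23 from the long row (sn036, x).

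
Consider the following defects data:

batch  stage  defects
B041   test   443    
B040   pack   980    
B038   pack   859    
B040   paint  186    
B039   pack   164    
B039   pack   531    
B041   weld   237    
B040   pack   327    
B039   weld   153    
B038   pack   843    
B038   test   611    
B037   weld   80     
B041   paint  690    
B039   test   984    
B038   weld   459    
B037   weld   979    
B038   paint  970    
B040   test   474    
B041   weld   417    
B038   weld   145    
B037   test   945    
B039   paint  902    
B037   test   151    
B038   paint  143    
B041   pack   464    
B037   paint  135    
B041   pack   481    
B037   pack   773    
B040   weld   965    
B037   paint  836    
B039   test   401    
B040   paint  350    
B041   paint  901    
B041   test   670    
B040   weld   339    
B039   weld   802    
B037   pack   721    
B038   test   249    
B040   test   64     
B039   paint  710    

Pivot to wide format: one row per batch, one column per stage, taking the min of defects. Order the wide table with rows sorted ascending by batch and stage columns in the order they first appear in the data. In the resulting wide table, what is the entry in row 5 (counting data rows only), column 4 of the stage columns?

237

With rows sorted ascending by batch, row 5 is batch=B041. stage columns in first-appearance order: test, pack, paint, weld; column 4 is weld.
Long rows with batch=B041, stage=weld: min(237, 417) = 237.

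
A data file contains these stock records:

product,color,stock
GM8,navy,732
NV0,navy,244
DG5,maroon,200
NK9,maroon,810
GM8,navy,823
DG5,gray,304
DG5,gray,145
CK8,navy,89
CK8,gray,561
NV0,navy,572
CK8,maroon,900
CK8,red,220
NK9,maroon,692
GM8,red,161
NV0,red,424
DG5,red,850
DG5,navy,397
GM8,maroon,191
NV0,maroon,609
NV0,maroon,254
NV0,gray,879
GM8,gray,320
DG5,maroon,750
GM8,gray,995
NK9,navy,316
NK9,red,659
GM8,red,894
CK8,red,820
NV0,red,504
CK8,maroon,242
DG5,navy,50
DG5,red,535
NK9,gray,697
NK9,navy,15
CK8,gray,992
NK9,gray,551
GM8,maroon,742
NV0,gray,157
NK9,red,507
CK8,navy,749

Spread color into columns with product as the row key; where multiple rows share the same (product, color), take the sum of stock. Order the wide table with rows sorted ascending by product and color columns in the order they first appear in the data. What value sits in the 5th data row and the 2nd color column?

863

With rows sorted ascending by product, row 5 is product=NV0. color columns in first-appearance order: navy, maroon, gray, red; column 2 is maroon.
Long rows with product=NV0, color=maroon: 609 + 254 = 863.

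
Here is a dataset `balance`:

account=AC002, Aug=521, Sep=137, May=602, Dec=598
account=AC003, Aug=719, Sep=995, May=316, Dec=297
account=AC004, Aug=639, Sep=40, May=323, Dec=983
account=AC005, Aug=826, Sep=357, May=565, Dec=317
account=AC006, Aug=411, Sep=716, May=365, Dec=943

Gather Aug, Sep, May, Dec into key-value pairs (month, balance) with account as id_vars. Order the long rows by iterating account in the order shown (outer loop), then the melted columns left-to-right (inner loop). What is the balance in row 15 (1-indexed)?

565

20 rows total (5 × 4). Row 15: index ⌊(15-1)/4⌋ = 3 into account → AC005; (15-1) mod 4 = 2 into the melted columns → May.
So row 15 is (AC005, May, 565); balance = 565.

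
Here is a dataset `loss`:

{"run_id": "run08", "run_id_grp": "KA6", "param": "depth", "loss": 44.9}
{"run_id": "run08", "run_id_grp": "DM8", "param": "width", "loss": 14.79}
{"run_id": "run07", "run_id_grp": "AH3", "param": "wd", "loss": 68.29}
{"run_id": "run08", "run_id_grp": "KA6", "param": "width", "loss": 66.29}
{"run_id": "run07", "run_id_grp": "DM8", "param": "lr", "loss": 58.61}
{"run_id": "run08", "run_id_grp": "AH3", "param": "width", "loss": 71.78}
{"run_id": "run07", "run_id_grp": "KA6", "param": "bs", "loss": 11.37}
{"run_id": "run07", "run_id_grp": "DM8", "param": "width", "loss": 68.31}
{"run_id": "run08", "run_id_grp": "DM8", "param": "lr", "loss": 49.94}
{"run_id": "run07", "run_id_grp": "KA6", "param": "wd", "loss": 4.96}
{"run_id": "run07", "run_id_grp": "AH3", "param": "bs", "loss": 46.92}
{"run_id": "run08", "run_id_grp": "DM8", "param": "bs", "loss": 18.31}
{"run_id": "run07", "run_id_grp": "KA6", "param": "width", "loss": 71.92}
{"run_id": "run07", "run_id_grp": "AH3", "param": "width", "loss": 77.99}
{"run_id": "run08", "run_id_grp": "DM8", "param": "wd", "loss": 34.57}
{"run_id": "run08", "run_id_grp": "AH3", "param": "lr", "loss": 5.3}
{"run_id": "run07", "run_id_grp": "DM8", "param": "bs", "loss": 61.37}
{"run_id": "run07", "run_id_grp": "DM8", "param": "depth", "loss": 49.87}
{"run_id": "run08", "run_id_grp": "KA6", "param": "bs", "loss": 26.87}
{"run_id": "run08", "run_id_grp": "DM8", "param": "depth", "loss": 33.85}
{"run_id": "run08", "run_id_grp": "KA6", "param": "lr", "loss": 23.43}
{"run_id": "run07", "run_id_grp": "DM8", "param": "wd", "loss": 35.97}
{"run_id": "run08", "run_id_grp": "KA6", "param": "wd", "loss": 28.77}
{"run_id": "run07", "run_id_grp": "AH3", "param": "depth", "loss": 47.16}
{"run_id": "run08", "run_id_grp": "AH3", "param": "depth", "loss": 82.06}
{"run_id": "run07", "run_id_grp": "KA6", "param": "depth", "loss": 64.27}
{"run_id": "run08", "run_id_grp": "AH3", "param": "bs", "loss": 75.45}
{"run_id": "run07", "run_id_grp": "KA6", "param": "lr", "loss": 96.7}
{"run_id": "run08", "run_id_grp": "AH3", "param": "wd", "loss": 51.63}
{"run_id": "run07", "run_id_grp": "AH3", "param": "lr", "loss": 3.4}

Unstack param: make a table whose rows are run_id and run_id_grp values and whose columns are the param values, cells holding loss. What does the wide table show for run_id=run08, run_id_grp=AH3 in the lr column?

5.3

Wide layout: rows indexed by run_id and run_id_grp, columns are the 5 distinct param values (depth, width, wd, lr, bs).
Cell (run_id=run08, run_id_grp=AH3, param=lr) draws from the long row where run_id=run08, run_id_grp=AH3 and param=lr, which has loss=5.3.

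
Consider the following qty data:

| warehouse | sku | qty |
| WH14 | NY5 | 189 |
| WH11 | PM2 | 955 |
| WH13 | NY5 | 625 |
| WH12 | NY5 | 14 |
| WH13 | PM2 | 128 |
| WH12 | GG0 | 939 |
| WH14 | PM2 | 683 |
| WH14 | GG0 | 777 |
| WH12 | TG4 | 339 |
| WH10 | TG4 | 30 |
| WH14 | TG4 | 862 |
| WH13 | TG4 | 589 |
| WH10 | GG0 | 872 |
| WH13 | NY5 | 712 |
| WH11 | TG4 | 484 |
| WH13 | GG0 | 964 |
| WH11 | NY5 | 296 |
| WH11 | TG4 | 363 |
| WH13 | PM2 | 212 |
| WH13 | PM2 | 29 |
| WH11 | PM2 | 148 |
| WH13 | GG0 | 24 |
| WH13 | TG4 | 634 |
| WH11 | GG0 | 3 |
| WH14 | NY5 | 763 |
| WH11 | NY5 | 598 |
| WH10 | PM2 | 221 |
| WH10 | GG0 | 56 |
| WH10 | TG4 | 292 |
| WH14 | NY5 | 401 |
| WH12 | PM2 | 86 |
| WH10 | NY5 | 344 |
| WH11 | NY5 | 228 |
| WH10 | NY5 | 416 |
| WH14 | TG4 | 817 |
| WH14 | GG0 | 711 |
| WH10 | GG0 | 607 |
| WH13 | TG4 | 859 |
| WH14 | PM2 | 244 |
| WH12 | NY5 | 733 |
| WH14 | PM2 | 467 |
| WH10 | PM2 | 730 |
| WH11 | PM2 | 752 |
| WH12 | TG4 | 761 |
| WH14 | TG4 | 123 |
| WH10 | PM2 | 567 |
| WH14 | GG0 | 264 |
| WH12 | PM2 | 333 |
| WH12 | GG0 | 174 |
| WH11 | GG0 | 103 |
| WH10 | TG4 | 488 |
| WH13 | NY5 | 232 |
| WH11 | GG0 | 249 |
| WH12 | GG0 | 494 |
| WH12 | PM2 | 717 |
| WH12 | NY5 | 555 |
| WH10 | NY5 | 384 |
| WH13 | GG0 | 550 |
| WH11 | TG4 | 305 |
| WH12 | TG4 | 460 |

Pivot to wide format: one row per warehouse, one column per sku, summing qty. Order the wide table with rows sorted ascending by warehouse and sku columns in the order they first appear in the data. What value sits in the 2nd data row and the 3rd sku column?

With rows sorted ascending by warehouse, row 2 is warehouse=WH11. sku columns in first-appearance order: NY5, PM2, GG0, TG4; column 3 is GG0.
Long rows with warehouse=WH11, sku=GG0: 3 + 103 + 249 = 355.

355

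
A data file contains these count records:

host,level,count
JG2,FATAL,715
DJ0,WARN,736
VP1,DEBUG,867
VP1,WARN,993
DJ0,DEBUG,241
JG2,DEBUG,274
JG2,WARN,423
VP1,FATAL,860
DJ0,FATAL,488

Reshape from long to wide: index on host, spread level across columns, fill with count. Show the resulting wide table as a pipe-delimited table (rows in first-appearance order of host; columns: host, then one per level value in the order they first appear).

Columns: host plus the 3 distinct level values (FATAL, WARN, DEBUG).
For example, row JG2 column FATAL takes count=715 from the long row (JG2, FATAL).

| host | FATAL | WARN | DEBUG |
| JG2 | 715 | 423 | 274 |
| DJ0 | 488 | 736 | 241 |
| VP1 | 860 | 993 | 867 |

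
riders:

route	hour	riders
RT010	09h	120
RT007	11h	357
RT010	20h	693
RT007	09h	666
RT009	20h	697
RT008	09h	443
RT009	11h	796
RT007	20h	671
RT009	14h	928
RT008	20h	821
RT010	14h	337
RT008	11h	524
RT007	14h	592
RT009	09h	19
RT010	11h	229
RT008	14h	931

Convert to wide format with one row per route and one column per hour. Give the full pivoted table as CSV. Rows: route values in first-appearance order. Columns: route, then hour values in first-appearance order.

Columns: route plus the 4 distinct hour values (09h, 11h, 20h, 14h).
For example, row RT010 column 09h takes riders=120 from the long row (RT010, 09h).

route,09h,11h,20h,14h
RT010,120,229,693,337
RT007,666,357,671,592
RT009,19,796,697,928
RT008,443,524,821,931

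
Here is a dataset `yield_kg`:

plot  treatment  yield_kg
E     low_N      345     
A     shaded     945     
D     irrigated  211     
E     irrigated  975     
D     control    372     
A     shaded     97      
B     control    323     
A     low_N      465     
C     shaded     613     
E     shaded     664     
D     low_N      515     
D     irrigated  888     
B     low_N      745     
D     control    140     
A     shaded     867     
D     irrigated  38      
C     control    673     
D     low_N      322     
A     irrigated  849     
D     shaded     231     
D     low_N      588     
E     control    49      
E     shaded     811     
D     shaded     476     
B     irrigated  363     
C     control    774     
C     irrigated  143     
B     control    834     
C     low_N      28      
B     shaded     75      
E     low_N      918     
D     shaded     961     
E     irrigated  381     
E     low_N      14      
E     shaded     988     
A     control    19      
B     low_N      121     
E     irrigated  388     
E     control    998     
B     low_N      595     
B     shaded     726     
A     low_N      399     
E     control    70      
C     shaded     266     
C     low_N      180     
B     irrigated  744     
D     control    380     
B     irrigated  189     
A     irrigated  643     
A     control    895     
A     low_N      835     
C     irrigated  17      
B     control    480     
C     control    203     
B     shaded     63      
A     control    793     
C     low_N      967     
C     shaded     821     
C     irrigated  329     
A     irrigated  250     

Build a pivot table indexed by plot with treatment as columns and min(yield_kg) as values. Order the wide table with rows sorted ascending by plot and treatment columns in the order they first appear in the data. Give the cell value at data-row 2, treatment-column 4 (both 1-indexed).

323

With rows sorted ascending by plot, row 2 is plot=B. treatment columns in first-appearance order: low_N, shaded, irrigated, control; column 4 is control.
Long rows with plot=B, treatment=control: min(323, 834, 480) = 323.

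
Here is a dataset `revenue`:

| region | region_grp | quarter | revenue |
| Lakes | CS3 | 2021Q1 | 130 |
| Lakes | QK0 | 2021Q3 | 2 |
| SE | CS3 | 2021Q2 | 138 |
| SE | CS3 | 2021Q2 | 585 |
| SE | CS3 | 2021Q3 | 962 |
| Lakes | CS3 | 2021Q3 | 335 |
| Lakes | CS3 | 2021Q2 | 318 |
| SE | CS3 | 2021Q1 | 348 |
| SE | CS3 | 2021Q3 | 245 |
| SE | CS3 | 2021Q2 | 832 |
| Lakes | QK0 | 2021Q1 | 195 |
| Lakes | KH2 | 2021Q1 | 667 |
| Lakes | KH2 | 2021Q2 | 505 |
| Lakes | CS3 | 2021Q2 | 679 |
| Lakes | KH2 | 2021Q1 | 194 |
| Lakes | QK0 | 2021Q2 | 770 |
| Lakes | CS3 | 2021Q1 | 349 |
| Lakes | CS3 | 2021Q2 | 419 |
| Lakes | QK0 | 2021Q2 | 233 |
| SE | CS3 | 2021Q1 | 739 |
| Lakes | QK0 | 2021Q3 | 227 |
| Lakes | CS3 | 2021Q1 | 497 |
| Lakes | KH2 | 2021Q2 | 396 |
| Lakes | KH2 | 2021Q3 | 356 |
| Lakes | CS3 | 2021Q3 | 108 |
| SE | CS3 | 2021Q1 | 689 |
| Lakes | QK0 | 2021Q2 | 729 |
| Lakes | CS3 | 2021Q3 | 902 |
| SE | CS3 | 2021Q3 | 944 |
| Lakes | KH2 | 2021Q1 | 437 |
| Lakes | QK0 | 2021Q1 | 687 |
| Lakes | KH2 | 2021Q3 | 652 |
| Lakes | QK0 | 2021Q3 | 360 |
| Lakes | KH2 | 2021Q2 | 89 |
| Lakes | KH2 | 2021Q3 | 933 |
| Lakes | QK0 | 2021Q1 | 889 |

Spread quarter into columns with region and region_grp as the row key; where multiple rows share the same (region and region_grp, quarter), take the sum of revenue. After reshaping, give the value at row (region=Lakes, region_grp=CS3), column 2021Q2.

Rows with region=Lakes, region_grp=CS3 and quarter=2021Q2: revenue values are 318, 679, 419.
318 + 679 + 419 = 1416.

1416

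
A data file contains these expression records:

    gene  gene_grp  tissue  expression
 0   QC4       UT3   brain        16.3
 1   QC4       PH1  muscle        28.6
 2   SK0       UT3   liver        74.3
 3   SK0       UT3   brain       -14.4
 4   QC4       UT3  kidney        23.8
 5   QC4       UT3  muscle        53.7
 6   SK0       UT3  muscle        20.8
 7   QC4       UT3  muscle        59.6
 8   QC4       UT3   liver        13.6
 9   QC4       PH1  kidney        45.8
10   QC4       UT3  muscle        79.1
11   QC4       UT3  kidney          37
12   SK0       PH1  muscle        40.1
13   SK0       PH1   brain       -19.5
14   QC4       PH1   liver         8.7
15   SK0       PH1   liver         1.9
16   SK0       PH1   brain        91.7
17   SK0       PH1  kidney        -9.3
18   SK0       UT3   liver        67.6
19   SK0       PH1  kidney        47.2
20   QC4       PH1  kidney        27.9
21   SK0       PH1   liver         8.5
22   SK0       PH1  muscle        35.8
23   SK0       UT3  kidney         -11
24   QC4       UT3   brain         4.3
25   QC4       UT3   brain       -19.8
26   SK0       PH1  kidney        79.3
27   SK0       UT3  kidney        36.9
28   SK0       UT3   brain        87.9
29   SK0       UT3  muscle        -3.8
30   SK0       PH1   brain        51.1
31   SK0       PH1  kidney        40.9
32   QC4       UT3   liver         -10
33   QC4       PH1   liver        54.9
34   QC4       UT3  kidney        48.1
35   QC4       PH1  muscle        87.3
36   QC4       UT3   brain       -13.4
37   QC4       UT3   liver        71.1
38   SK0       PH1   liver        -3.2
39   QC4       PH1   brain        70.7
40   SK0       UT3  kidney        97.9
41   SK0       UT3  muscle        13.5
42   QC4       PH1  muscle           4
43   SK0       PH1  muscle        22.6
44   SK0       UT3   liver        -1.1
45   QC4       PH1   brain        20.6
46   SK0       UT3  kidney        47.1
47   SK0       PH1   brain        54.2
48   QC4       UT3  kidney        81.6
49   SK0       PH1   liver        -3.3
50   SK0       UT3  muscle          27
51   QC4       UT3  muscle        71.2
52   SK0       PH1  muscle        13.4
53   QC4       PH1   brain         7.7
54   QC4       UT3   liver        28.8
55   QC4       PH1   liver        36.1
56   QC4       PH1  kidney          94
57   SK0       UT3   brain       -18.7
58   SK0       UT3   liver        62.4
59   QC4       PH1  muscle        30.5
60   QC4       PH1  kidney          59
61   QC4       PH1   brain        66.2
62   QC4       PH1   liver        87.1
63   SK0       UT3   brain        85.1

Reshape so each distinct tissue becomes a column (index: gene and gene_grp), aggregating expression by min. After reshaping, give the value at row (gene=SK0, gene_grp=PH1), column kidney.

-9.3

Rows with gene=SK0, gene_grp=PH1 and tissue=kidney: expression values are -9.3, 47.2, 79.3, 40.9.
min(-9.3, 47.2, 79.3, 40.9) = -9.3.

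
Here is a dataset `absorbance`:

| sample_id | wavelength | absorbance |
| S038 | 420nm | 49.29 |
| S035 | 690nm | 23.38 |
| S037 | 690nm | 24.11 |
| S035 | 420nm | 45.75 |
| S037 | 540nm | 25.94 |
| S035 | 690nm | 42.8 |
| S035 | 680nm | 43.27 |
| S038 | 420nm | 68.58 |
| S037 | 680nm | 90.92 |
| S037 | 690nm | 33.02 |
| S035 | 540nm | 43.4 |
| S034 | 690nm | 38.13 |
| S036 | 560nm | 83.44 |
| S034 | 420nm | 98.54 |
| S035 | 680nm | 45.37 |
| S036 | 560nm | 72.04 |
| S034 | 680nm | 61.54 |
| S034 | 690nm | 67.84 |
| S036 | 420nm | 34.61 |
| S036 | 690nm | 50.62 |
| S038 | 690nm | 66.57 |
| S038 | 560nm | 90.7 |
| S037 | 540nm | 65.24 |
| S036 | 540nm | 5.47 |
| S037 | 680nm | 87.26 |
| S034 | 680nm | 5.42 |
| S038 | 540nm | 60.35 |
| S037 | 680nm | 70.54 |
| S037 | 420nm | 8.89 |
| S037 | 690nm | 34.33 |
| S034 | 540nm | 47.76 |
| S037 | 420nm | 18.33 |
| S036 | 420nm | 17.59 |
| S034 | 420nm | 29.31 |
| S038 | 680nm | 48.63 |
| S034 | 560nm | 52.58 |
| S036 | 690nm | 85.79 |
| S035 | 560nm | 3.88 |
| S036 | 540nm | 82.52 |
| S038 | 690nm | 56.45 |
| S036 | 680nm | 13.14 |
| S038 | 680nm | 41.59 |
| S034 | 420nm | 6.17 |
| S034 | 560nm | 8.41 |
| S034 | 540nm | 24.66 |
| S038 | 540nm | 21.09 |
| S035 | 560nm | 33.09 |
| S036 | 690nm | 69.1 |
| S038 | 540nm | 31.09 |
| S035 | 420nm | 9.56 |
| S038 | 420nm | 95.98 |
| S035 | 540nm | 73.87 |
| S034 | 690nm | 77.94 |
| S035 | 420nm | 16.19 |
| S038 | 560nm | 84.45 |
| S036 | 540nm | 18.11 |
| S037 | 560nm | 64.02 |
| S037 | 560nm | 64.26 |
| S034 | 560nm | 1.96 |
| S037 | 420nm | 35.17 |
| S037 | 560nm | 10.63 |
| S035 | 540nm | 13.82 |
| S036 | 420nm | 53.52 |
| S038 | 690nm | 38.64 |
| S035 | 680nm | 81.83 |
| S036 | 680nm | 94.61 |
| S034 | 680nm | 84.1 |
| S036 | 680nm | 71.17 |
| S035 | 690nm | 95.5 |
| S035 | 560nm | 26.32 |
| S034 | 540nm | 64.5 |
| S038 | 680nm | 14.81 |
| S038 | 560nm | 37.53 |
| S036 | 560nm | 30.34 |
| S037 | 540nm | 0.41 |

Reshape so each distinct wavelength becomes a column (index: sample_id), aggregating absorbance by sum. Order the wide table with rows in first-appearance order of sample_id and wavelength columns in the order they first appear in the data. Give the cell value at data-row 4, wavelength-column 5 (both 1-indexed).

62.95

With rows in first-appearance order of sample_id, row 4 is sample_id=S034. wavelength columns in first-appearance order: 420nm, 690nm, 540nm, 680nm, 560nm; column 5 is 560nm.
Long rows with sample_id=S034, wavelength=560nm: 52.58 + 8.41 + 1.96 = 62.95.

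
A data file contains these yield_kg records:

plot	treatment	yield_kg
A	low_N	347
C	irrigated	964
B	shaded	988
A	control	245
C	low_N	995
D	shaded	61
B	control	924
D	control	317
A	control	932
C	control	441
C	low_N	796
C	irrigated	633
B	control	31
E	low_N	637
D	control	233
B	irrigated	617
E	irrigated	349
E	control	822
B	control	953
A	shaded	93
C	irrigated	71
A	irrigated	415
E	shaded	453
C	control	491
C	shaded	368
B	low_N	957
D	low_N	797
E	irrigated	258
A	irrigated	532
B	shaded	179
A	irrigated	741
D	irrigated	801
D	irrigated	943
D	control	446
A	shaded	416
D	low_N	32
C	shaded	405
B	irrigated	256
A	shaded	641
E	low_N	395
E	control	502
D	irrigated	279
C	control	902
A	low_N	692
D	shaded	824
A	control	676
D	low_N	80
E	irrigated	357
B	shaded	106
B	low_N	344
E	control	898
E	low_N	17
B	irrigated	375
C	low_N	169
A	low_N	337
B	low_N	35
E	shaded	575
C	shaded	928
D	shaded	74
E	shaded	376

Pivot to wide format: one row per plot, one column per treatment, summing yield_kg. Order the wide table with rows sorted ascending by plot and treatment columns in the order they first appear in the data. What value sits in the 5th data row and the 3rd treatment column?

1404

With rows sorted ascending by plot, row 5 is plot=E. treatment columns in first-appearance order: low_N, irrigated, shaded, control; column 3 is shaded.
Long rows with plot=E, treatment=shaded: 453 + 575 + 376 = 1404.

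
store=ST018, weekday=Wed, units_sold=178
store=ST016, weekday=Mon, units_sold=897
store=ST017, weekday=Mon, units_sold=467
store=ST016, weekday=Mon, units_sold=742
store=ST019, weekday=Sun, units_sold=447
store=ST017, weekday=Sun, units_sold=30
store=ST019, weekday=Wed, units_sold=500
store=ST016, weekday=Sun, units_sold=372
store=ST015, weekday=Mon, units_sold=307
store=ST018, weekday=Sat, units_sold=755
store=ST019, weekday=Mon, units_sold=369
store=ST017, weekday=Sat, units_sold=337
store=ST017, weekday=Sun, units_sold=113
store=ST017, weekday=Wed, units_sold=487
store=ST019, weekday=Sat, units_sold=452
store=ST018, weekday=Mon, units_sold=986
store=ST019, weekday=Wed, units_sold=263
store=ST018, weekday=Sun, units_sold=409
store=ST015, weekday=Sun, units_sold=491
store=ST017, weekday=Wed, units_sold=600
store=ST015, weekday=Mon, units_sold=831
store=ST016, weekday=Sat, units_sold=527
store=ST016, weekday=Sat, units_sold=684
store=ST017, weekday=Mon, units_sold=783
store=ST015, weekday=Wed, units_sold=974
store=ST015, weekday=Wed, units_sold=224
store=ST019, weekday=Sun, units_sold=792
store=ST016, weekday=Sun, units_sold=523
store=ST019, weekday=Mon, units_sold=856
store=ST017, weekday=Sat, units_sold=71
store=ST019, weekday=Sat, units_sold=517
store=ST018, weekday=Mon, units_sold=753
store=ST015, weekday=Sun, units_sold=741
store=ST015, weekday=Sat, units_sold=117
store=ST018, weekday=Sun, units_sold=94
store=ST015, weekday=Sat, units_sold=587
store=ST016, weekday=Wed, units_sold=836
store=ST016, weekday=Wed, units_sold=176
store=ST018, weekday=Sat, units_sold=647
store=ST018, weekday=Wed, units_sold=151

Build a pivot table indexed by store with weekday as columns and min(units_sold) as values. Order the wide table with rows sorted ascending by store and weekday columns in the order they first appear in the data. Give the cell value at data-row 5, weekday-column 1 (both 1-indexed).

263

With rows sorted ascending by store, row 5 is store=ST019. weekday columns in first-appearance order: Wed, Mon, Sun, Sat; column 1 is Wed.
Long rows with store=ST019, weekday=Wed: min(500, 263) = 263.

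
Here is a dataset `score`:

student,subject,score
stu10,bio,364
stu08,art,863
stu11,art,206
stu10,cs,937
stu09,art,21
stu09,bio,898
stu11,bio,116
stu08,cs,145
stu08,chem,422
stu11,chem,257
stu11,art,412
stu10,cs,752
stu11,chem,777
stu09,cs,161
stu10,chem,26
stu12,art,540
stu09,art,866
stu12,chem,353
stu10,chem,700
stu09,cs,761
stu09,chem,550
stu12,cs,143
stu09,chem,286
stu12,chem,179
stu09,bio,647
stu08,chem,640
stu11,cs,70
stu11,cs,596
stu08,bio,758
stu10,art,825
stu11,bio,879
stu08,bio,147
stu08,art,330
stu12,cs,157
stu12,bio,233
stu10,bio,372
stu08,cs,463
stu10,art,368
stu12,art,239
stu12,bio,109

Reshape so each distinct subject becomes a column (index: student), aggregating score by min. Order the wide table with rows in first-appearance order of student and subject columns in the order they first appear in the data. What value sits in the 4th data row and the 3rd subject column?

161

With rows in first-appearance order of student, row 4 is student=stu09. subject columns in first-appearance order: bio, art, cs, chem; column 3 is cs.
Long rows with student=stu09, subject=cs: min(161, 761) = 161.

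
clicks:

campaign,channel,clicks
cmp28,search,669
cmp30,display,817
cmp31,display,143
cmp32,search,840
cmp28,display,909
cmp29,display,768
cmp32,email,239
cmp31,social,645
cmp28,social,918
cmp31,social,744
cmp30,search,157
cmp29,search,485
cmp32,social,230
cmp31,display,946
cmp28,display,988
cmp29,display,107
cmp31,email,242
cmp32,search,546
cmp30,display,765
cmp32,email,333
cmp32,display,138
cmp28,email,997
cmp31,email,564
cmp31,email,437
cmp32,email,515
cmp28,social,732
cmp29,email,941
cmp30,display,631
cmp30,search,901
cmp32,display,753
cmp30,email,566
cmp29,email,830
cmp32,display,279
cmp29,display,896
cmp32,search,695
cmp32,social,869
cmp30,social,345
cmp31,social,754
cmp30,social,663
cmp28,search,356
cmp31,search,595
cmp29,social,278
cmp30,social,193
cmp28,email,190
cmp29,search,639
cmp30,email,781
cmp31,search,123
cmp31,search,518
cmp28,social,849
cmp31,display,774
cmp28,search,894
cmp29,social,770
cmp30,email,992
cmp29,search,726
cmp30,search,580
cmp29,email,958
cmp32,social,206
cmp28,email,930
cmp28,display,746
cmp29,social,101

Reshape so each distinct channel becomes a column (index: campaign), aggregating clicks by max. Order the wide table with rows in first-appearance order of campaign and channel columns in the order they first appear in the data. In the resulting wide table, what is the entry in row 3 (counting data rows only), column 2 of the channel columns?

With rows in first-appearance order of campaign, row 3 is campaign=cmp31. channel columns in first-appearance order: search, display, email, social; column 2 is display.
Long rows with campaign=cmp31, channel=display: max(143, 946, 774) = 946.

946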